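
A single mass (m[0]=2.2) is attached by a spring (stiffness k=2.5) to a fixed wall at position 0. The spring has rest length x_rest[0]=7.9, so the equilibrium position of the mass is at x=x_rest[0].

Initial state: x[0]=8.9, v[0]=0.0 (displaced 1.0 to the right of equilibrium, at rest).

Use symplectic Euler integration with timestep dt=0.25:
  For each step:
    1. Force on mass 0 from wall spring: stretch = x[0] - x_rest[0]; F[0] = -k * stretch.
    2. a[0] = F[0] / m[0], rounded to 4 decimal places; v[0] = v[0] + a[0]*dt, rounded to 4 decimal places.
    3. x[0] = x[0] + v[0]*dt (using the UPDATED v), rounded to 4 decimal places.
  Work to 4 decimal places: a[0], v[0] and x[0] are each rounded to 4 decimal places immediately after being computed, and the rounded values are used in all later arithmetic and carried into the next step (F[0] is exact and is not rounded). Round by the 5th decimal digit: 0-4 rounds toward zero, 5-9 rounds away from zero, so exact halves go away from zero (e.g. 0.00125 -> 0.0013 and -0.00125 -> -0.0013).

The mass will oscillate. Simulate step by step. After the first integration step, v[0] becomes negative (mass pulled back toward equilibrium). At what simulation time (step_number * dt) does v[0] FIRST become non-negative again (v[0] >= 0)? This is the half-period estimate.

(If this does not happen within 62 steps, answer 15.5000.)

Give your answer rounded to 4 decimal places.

Answer: 3.0000

Derivation:
Step 0: x=[8.9000] v=[0.0000]
Step 1: x=[8.8290] v=[-0.2841]
Step 2: x=[8.6920] v=[-0.5480]
Step 3: x=[8.4988] v=[-0.7730]
Step 4: x=[8.2630] v=[-0.9431]
Step 5: x=[8.0015] v=[-1.0462]
Step 6: x=[7.7328] v=[-1.0750]
Step 7: x=[7.4759] v=[-1.0275]
Step 8: x=[7.2492] v=[-0.9070]
Step 9: x=[7.0687] v=[-0.7221]
Step 10: x=[6.9472] v=[-0.4859]
Step 11: x=[6.8934] v=[-0.2152]
Step 12: x=[6.9111] v=[0.0708]
First v>=0 after going negative at step 12, time=3.0000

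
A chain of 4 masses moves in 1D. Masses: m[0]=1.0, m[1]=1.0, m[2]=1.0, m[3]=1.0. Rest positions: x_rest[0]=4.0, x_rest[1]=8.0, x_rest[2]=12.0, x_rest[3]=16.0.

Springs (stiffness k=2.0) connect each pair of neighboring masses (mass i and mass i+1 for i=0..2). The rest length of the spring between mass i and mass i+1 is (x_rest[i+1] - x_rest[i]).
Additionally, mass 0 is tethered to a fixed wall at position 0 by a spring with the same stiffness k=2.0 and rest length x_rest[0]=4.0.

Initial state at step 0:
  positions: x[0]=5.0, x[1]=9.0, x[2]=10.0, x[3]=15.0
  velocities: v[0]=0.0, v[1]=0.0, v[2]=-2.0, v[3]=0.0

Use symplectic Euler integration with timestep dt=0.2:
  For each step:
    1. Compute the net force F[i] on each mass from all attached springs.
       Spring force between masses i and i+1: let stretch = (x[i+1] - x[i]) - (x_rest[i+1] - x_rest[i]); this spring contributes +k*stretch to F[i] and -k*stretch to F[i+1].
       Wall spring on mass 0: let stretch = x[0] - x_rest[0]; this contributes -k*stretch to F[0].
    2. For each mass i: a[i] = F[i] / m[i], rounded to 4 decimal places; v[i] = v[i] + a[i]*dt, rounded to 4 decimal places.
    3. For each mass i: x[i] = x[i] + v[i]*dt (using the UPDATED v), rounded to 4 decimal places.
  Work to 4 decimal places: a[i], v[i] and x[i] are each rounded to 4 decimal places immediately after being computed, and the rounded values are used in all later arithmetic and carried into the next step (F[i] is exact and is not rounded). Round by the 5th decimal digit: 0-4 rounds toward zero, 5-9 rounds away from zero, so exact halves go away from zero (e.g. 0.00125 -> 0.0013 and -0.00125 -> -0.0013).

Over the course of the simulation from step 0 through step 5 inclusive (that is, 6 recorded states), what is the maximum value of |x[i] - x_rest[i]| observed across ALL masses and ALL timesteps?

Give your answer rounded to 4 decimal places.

Step 0: x=[5.0000 9.0000 10.0000 15.0000] v=[0.0000 0.0000 -2.0000 0.0000]
Step 1: x=[4.9200 8.7600 9.9200 14.9200] v=[-0.4000 -1.2000 -0.4000 -0.4000]
Step 2: x=[4.7536 8.3056 10.1472 14.7600] v=[-0.8320 -2.2720 1.1360 -0.8000]
Step 3: x=[4.4911 7.7144 10.5961 14.5510] v=[-1.3126 -2.9562 2.2445 -1.0451]
Step 4: x=[4.1272 7.0958 11.1309 14.3456] v=[-1.8197 -3.0928 2.6738 -1.0271]
Step 5: x=[3.6706 6.5626 11.6000 14.2030] v=[-2.2831 -2.6662 2.3456 -0.7130]
Max displacement = 2.0800

Answer: 2.0800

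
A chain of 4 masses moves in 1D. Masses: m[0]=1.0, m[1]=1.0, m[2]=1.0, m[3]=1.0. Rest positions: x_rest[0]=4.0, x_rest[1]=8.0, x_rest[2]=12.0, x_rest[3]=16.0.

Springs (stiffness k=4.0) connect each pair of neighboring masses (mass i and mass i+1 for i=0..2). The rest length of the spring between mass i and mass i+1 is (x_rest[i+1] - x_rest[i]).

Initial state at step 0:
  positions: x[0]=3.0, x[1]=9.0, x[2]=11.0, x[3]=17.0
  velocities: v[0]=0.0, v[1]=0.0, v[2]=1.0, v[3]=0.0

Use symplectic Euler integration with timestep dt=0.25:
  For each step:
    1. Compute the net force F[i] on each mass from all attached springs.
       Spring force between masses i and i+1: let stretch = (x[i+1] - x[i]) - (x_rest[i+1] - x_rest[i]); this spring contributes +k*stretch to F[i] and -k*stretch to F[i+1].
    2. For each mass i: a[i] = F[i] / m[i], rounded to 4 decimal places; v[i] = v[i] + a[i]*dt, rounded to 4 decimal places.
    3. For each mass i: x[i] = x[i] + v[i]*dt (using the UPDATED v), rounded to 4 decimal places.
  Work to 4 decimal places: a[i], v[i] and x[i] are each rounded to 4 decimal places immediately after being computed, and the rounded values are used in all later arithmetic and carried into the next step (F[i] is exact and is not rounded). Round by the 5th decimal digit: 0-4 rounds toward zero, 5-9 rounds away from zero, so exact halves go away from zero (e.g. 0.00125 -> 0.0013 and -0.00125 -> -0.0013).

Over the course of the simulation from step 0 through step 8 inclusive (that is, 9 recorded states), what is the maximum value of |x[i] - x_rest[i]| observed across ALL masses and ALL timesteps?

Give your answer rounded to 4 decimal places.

Answer: 1.8453

Derivation:
Step 0: x=[3.0000 9.0000 11.0000 17.0000] v=[0.0000 0.0000 1.0000 0.0000]
Step 1: x=[3.5000 8.0000 12.2500 16.5000] v=[2.0000 -4.0000 5.0000 -2.0000]
Step 2: x=[4.1250 6.9375 13.5000 15.9375] v=[2.5000 -4.2500 5.0000 -2.2500]
Step 3: x=[4.4531 6.8125 13.7188 15.7656] v=[1.3125 -0.5000 0.8750 -0.6875]
Step 4: x=[4.3711 7.8242 12.7227 16.0820] v=[-0.3281 4.0469 -3.9845 1.2657]
Step 5: x=[4.1524 9.1973 11.3418 16.5586] v=[-0.8750 5.4923 -5.5237 1.9064]
Step 6: x=[4.1949 9.8453 10.7290 16.7310] v=[0.1699 2.5919 -2.4514 0.6896]
Step 7: x=[4.6500 9.3016 11.3957 16.4029] v=[1.8203 -2.1748 2.6669 -1.3124]
Step 8: x=[5.2680 8.1185 12.7907 15.8230] v=[2.4719 -4.7323 5.5800 -2.3196]
Max displacement = 1.8453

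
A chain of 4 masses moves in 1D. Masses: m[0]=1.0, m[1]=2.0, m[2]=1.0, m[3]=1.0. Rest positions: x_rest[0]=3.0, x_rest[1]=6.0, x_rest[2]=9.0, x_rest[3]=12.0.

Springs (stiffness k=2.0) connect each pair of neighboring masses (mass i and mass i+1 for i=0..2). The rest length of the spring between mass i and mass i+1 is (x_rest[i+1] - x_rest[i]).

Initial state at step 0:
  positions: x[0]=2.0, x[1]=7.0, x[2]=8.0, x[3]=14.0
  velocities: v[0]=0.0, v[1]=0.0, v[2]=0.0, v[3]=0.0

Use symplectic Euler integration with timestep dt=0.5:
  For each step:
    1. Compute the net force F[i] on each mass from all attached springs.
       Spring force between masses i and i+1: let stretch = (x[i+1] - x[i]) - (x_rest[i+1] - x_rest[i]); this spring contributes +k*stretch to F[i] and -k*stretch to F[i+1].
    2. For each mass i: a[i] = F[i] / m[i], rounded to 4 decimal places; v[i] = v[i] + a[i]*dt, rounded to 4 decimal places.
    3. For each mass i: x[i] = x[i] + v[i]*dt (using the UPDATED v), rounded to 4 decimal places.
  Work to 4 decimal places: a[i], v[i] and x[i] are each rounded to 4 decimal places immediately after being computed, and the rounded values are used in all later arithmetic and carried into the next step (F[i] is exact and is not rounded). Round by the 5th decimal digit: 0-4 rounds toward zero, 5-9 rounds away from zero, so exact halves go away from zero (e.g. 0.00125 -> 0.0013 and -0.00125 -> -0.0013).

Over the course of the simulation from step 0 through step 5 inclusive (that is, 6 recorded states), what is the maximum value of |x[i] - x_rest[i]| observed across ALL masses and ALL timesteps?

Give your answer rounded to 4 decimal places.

Answer: 2.7500

Derivation:
Step 0: x=[2.0000 7.0000 8.0000 14.0000] v=[0.0000 0.0000 0.0000 0.0000]
Step 1: x=[3.0000 6.0000 10.5000 12.5000] v=[2.0000 -2.0000 5.0000 -3.0000]
Step 2: x=[4.0000 5.3750 11.7500 11.5000] v=[2.0000 -1.2500 2.5000 -2.0000]
Step 3: x=[4.1875 6.0000 9.6875 12.1250] v=[0.3750 1.2500 -4.1250 1.2500]
Step 4: x=[3.7813 7.0938 7.0000 13.0313] v=[-0.8125 2.1875 -5.3750 1.8125]
Step 5: x=[3.5313 7.3360 7.3751 12.4219] v=[-0.5000 0.4844 0.7501 -1.2188]
Max displacement = 2.7500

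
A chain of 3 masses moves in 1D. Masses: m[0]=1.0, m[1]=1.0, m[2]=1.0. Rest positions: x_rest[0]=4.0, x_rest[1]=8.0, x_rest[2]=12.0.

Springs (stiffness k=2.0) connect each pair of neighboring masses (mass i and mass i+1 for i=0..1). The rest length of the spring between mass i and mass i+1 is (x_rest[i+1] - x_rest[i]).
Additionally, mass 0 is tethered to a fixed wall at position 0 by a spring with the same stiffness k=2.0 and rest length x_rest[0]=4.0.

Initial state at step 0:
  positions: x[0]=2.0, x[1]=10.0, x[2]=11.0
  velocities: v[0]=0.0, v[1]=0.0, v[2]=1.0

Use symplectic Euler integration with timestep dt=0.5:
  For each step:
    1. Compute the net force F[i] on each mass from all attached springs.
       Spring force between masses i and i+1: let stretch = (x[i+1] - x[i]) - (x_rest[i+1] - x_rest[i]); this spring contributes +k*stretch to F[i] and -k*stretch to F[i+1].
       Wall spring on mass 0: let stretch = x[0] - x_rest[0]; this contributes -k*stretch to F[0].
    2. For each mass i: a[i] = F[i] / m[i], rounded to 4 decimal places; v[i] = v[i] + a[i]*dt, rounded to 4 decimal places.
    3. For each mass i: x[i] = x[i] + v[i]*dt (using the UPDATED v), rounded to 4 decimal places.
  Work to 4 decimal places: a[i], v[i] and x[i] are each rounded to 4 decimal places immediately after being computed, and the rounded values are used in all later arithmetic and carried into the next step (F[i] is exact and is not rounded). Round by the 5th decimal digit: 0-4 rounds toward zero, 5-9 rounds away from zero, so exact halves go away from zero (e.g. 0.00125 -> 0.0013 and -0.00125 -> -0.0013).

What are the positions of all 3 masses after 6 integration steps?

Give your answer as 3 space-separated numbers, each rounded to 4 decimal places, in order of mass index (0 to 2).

Step 0: x=[2.0000 10.0000 11.0000] v=[0.0000 0.0000 1.0000]
Step 1: x=[5.0000 6.5000 13.0000] v=[6.0000 -7.0000 4.0000]
Step 2: x=[6.2500 5.5000 13.7500] v=[2.5000 -2.0000 1.5000]
Step 3: x=[4.0000 9.0000 12.3750] v=[-4.5000 7.0000 -2.7500]
Step 4: x=[2.2500 11.6875 11.3125] v=[-3.5000 5.3750 -2.1250]
Step 5: x=[4.0938 9.4688 12.4375] v=[3.6875 -4.4375 2.2500]
Step 6: x=[6.5782 6.0469 14.0782] v=[4.9687 -6.8438 3.2813]

Answer: 6.5782 6.0469 14.0782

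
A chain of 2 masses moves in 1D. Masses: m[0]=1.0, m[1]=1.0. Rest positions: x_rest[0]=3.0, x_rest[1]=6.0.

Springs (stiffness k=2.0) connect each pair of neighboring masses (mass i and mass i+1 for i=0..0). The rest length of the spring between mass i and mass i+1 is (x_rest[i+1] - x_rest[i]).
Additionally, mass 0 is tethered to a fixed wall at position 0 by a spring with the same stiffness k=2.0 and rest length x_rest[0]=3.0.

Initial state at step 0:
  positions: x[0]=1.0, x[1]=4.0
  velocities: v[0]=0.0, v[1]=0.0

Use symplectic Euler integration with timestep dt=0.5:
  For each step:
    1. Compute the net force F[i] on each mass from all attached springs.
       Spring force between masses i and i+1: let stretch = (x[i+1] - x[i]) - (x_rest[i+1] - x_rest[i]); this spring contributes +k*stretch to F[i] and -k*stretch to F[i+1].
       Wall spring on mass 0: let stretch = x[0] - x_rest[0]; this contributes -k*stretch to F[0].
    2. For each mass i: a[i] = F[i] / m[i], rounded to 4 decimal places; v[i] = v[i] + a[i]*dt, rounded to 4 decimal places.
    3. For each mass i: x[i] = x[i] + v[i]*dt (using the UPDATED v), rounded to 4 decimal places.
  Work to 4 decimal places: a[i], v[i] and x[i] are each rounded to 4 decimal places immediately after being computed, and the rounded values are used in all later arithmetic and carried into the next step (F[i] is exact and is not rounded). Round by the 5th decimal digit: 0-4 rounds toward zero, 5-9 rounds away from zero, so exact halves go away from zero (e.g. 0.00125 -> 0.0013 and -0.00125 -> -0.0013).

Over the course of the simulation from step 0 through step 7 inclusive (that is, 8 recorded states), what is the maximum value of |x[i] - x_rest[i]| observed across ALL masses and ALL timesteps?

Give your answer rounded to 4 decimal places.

Step 0: x=[1.0000 4.0000] v=[0.0000 0.0000]
Step 1: x=[2.0000 4.0000] v=[2.0000 0.0000]
Step 2: x=[3.0000 4.5000] v=[2.0000 1.0000]
Step 3: x=[3.2500 5.7500] v=[0.5000 2.5000]
Step 4: x=[3.1250 7.2500] v=[-0.2500 3.0000]
Step 5: x=[3.5000 8.1875] v=[0.7500 1.8750]
Step 6: x=[4.4688 8.2813] v=[1.9375 0.1875]
Step 7: x=[5.1094 7.9688] v=[1.2812 -0.6250]
Max displacement = 2.2813

Answer: 2.2813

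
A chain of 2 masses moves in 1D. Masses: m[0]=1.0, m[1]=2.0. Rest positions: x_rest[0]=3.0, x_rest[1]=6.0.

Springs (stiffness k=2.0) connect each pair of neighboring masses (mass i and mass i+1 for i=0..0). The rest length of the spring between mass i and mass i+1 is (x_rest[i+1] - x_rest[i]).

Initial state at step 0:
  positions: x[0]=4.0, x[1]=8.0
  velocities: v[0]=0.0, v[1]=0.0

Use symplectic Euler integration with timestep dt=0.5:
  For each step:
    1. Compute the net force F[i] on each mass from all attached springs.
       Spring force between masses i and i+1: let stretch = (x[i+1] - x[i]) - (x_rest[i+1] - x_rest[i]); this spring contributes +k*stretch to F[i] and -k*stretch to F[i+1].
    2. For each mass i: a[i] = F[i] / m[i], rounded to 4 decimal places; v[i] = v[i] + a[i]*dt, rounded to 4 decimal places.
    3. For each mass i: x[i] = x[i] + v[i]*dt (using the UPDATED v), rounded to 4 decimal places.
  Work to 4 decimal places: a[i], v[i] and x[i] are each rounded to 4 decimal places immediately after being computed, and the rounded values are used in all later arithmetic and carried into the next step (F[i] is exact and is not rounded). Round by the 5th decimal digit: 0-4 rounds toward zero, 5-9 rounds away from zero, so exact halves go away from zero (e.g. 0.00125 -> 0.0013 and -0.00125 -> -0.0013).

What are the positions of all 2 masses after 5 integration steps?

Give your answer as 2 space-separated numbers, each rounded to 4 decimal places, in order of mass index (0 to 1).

Step 0: x=[4.0000 8.0000] v=[0.0000 0.0000]
Step 1: x=[4.5000 7.7500] v=[1.0000 -0.5000]
Step 2: x=[5.1250 7.4375] v=[1.2500 -0.6250]
Step 3: x=[5.4063 7.2969] v=[0.5625 -0.2813]
Step 4: x=[5.1329 7.4336] v=[-0.5469 0.2734]
Step 5: x=[4.5098 7.7452] v=[-1.2462 0.6231]

Answer: 4.5098 7.7452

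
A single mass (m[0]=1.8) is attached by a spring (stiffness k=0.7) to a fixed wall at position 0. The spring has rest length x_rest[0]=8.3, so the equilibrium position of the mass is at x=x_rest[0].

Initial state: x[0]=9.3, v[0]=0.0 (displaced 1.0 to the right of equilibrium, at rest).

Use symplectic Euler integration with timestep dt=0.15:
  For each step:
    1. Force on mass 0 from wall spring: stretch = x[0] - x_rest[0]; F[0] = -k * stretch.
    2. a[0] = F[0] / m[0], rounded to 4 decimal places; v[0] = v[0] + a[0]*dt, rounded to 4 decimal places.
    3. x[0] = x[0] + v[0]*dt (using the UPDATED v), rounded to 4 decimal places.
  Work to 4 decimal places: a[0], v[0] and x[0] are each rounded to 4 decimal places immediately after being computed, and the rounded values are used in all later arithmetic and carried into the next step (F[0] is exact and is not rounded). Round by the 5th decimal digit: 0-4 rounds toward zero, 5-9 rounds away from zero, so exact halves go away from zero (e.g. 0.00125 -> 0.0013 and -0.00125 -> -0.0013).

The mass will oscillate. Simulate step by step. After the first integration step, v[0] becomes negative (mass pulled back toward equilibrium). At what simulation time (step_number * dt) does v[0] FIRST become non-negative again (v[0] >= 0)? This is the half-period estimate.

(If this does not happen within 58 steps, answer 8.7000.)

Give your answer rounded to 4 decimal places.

Answer: 5.1000

Derivation:
Step 0: x=[9.3000] v=[0.0000]
Step 1: x=[9.2913] v=[-0.0583]
Step 2: x=[9.2739] v=[-0.1161]
Step 3: x=[9.2480] v=[-0.1729]
Step 4: x=[9.2138] v=[-0.2282]
Step 5: x=[9.1716] v=[-0.2815]
Step 6: x=[9.1217] v=[-0.3324]
Step 7: x=[9.0647] v=[-0.3803]
Step 8: x=[9.0010] v=[-0.4249]
Step 9: x=[8.9311] v=[-0.4658]
Step 10: x=[8.8557] v=[-0.5026]
Step 11: x=[8.7755] v=[-0.5350]
Step 12: x=[8.6911] v=[-0.5627]
Step 13: x=[8.6033] v=[-0.5855]
Step 14: x=[8.5128] v=[-0.6032]
Step 15: x=[8.4205] v=[-0.6156]
Step 16: x=[8.3271] v=[-0.6226]
Step 17: x=[8.2335] v=[-0.6242]
Step 18: x=[8.1405] v=[-0.6203]
Step 19: x=[8.0489] v=[-0.6110]
Step 20: x=[7.9595] v=[-0.5963]
Step 21: x=[7.8730] v=[-0.5764]
Step 22: x=[7.7903] v=[-0.5515]
Step 23: x=[7.7120] v=[-0.5218]
Step 24: x=[7.6389] v=[-0.4875]
Step 25: x=[7.5716] v=[-0.4489]
Step 26: x=[7.5106] v=[-0.4064]
Step 27: x=[7.4565] v=[-0.3604]
Step 28: x=[7.4098] v=[-0.3112]
Step 29: x=[7.3709] v=[-0.2593]
Step 30: x=[7.3401] v=[-0.2051]
Step 31: x=[7.3177] v=[-0.1491]
Step 32: x=[7.3039] v=[-0.0918]
Step 33: x=[7.2988] v=[-0.0337]
Step 34: x=[7.3025] v=[0.0247]
First v>=0 after going negative at step 34, time=5.1000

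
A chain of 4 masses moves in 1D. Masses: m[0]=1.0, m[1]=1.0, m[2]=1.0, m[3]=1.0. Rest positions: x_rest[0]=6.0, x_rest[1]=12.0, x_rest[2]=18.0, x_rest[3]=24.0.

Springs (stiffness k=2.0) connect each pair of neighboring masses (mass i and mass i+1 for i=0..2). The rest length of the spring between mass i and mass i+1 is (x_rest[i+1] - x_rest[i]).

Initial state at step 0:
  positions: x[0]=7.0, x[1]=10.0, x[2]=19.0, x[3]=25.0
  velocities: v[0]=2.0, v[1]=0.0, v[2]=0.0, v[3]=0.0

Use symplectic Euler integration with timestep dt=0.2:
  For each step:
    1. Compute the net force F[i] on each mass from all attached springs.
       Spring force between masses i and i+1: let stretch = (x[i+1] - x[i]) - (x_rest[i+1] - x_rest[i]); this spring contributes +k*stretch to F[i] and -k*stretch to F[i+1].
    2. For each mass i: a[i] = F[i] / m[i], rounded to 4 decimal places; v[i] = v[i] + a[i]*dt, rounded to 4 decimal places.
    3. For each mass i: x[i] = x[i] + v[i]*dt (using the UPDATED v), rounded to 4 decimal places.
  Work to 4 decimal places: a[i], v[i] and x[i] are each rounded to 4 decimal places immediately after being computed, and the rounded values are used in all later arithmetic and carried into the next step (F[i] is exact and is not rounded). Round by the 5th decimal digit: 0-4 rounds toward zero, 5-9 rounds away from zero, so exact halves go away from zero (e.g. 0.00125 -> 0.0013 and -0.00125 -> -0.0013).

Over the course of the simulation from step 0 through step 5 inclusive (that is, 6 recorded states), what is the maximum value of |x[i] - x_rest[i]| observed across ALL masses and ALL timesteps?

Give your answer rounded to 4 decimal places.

Step 0: x=[7.0000 10.0000 19.0000 25.0000] v=[2.0000 0.0000 0.0000 0.0000]
Step 1: x=[7.1600 10.4800 18.7600 25.0000] v=[0.8000 2.4000 -1.2000 0.0000]
Step 2: x=[7.1056 11.3568 18.3568 24.9808] v=[-0.2720 4.3840 -2.0160 -0.0960]
Step 3: x=[6.9113 12.4535 17.9235 24.9117] v=[-0.9715 5.4835 -2.1664 -0.3456]
Step 4: x=[6.6804 13.5444 17.6117 24.7635] v=[-1.1546 5.4546 -1.5591 -0.7409]
Step 5: x=[6.5186 14.4116 17.5466 24.5232] v=[-0.8090 4.3359 -0.3253 -1.2016]
Max displacement = 2.4116

Answer: 2.4116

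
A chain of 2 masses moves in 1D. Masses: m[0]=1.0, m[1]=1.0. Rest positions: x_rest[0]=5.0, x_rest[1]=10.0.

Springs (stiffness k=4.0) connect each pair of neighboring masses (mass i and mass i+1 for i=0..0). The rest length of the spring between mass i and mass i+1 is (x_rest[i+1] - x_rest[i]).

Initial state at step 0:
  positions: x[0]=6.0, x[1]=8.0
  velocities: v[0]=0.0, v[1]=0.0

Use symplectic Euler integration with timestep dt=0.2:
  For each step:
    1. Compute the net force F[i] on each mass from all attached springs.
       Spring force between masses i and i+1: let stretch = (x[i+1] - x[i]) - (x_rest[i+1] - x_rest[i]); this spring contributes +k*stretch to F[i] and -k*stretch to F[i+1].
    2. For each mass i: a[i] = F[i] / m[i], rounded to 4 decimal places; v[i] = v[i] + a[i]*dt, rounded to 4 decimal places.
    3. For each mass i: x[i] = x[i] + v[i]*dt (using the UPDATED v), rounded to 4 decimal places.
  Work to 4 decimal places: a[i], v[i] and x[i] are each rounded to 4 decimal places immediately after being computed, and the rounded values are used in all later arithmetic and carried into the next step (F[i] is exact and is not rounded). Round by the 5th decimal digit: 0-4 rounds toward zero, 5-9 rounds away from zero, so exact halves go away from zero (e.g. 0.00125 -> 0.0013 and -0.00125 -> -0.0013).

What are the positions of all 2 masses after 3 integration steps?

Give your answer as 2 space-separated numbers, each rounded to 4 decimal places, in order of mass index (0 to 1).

Step 0: x=[6.0000 8.0000] v=[0.0000 0.0000]
Step 1: x=[5.5200 8.4800] v=[-2.4000 2.4000]
Step 2: x=[4.7136 9.2864] v=[-4.0320 4.0320]
Step 3: x=[3.8388 10.1612] v=[-4.3738 4.3738]

Answer: 3.8388 10.1612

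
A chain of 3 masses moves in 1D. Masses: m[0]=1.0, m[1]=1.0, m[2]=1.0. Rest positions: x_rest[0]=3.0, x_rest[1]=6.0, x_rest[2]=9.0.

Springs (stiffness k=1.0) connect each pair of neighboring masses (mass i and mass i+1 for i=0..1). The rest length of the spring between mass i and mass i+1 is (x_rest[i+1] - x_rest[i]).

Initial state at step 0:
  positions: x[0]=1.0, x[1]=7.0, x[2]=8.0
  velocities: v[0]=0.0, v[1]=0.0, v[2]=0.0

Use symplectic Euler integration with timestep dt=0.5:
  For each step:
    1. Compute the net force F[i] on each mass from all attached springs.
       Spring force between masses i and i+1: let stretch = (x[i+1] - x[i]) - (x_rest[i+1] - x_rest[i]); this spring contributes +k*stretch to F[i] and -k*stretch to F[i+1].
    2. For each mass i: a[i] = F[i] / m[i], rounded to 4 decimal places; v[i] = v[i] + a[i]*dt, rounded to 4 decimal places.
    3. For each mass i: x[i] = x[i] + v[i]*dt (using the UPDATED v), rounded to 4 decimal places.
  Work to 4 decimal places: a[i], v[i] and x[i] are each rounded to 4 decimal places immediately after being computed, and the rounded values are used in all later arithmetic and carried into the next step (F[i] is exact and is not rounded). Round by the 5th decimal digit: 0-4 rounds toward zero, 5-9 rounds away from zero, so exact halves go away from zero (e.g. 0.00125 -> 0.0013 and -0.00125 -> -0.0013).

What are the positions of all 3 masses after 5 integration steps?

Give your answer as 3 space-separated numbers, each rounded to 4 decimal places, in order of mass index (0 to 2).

Step 0: x=[1.0000 7.0000 8.0000] v=[0.0000 0.0000 0.0000]
Step 1: x=[1.7500 5.7500 8.5000] v=[1.5000 -2.5000 1.0000]
Step 2: x=[2.7500 4.1875 9.0625] v=[2.0000 -3.1250 1.1250]
Step 3: x=[3.3594 3.4844 9.1563] v=[1.2188 -1.4063 0.1875]
Step 4: x=[3.2501 4.1680 8.5821] v=[-0.2187 1.3672 -1.1485]
Step 5: x=[2.6202 5.7257 7.6543] v=[-1.2598 3.1153 -1.8556]

Answer: 2.6202 5.7257 7.6543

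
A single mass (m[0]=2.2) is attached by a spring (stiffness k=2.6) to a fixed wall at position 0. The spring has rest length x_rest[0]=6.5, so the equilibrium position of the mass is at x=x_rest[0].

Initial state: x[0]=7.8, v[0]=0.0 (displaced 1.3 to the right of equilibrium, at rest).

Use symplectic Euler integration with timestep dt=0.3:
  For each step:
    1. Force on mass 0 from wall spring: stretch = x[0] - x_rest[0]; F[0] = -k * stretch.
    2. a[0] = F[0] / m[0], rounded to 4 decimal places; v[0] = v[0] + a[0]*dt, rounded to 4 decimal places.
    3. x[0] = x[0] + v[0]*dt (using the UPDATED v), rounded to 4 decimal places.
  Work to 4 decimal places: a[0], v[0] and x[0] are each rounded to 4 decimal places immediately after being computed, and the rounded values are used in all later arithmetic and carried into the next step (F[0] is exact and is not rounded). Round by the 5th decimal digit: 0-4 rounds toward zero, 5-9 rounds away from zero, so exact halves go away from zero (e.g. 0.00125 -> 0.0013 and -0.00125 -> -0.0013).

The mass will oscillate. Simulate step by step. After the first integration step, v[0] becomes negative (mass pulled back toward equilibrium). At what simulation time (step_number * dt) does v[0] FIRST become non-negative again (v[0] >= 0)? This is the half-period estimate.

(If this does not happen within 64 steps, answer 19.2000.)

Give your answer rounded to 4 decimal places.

Step 0: x=[7.8000] v=[0.0000]
Step 1: x=[7.6617] v=[-0.4609]
Step 2: x=[7.3999] v=[-0.8728]
Step 3: x=[7.0423] v=[-1.1919]
Step 4: x=[6.6270] v=[-1.3842]
Step 5: x=[6.1982] v=[-1.4292]
Step 6: x=[5.8015] v=[-1.3222]
Step 7: x=[5.4791] v=[-1.0746]
Step 8: x=[5.2653] v=[-0.7127]
Step 9: x=[5.1828] v=[-0.2749]
Step 10: x=[5.2404] v=[0.1921]
First v>=0 after going negative at step 10, time=3.0000

Answer: 3.0000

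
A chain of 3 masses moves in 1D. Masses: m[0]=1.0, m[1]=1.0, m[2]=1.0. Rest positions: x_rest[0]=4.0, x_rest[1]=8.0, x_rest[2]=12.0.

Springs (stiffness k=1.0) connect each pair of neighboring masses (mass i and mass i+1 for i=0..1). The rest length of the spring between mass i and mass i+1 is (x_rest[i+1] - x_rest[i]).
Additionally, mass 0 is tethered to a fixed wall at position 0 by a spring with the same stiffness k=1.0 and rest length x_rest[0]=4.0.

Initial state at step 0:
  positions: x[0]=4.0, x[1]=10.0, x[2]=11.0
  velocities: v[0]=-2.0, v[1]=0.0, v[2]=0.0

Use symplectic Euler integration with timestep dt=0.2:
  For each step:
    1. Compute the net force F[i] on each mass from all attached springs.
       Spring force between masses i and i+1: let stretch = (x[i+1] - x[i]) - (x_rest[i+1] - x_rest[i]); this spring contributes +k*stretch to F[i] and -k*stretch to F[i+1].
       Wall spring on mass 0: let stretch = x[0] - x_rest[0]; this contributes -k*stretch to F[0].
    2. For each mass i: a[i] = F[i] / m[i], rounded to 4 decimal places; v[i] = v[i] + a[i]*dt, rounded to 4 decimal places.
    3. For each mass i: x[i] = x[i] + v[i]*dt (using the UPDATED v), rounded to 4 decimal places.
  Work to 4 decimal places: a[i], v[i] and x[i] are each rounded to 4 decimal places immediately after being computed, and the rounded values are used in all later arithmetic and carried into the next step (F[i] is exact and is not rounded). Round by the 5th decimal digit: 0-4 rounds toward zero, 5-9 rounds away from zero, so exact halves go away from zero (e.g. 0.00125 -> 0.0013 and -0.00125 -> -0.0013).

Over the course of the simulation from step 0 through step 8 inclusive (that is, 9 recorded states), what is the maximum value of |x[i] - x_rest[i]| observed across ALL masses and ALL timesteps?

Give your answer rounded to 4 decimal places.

Answer: 2.1802

Derivation:
Step 0: x=[4.0000 10.0000 11.0000] v=[-2.0000 0.0000 0.0000]
Step 1: x=[3.6800 9.8000 11.1200] v=[-1.6000 -1.0000 0.6000]
Step 2: x=[3.4576 9.4080 11.3472] v=[-1.1120 -1.9600 1.1360]
Step 3: x=[3.3349 8.8556 11.6568] v=[-0.6134 -2.7622 1.5482]
Step 4: x=[3.2997 8.1944 12.0144] v=[-0.1762 -3.3061 1.7880]
Step 5: x=[3.3283 7.4902 12.3792] v=[0.1428 -3.5210 1.8240]
Step 6: x=[3.3902 6.8151 12.7084] v=[0.3095 -3.3756 1.6462]
Step 7: x=[3.4535 6.2387 12.9619] v=[0.3164 -2.8819 1.2675]
Step 8: x=[3.4900 5.8198 13.1065] v=[0.1827 -2.0943 0.7229]
Max displacement = 2.1802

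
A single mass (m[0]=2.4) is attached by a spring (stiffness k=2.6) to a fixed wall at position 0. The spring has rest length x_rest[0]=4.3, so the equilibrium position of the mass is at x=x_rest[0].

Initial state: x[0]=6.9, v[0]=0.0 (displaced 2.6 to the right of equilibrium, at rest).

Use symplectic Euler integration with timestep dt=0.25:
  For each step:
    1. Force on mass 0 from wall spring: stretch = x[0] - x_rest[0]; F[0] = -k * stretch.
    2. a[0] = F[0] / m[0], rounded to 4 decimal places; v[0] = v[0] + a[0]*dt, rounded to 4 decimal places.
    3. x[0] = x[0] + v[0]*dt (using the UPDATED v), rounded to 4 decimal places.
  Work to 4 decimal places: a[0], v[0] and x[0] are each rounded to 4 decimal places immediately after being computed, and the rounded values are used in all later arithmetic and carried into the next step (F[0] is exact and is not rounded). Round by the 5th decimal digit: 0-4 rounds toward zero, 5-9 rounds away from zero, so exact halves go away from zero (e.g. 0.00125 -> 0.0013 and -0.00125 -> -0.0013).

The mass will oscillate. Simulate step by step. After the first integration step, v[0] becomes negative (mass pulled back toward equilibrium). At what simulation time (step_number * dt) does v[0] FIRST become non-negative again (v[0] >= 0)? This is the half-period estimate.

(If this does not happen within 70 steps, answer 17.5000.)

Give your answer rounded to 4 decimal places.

Step 0: x=[6.9000] v=[0.0000]
Step 1: x=[6.7240] v=[-0.7042]
Step 2: x=[6.3838] v=[-1.3607]
Step 3: x=[5.9025] v=[-1.9251]
Step 4: x=[5.3127] v=[-2.3591]
Step 5: x=[4.6544] v=[-2.6334]
Step 6: x=[3.9721] v=[-2.7294]
Step 7: x=[3.3120] v=[-2.6406]
Step 8: x=[2.7188] v=[-2.3730]
Step 9: x=[2.2326] v=[-1.9448]
Step 10: x=[1.8864] v=[-1.3849]
Step 11: x=[1.7036] v=[-0.7312]
Step 12: x=[1.6966] v=[-0.0280]
Step 13: x=[1.8659] v=[0.6771]
First v>=0 after going negative at step 13, time=3.2500

Answer: 3.2500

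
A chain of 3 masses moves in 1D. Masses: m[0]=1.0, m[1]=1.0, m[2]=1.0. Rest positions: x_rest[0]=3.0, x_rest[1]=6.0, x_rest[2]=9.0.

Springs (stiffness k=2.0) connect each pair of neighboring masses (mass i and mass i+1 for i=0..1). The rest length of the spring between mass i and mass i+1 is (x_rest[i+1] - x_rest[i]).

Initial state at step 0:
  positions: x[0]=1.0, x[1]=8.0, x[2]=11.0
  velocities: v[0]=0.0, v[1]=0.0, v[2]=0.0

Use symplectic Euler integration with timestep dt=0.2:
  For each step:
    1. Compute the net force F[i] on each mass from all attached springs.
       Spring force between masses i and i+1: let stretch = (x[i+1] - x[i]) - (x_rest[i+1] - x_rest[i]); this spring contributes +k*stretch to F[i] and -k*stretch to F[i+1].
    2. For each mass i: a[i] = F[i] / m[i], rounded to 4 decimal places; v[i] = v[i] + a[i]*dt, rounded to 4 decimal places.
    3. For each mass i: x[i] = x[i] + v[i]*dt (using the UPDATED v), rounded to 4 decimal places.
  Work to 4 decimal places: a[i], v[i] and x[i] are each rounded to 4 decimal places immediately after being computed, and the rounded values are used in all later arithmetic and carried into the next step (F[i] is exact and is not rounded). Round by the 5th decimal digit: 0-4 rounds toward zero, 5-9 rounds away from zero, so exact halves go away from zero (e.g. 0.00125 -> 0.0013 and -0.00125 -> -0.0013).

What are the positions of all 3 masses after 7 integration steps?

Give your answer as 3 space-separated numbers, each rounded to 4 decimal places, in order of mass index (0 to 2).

Answer: 5.3145 5.5091 9.1763

Derivation:
Step 0: x=[1.0000 8.0000 11.0000] v=[0.0000 0.0000 0.0000]
Step 1: x=[1.3200 7.6800 11.0000] v=[1.6000 -1.6000 0.0000]
Step 2: x=[1.9088 7.1168 10.9744] v=[2.9440 -2.8160 -0.1280]
Step 3: x=[2.6742 6.4456 10.8802] v=[3.8272 -3.3562 -0.4710]
Step 4: x=[3.5014 5.8274 10.6712] v=[4.1358 -3.0909 -1.0448]
Step 5: x=[4.2746 5.4106 10.3147] v=[3.8662 -2.0838 -1.7823]
Step 6: x=[4.8987 5.2953 9.8059] v=[3.1206 -0.5766 -2.5439]
Step 7: x=[5.3145 5.5091 9.1763] v=[2.0792 1.0690 -3.1481]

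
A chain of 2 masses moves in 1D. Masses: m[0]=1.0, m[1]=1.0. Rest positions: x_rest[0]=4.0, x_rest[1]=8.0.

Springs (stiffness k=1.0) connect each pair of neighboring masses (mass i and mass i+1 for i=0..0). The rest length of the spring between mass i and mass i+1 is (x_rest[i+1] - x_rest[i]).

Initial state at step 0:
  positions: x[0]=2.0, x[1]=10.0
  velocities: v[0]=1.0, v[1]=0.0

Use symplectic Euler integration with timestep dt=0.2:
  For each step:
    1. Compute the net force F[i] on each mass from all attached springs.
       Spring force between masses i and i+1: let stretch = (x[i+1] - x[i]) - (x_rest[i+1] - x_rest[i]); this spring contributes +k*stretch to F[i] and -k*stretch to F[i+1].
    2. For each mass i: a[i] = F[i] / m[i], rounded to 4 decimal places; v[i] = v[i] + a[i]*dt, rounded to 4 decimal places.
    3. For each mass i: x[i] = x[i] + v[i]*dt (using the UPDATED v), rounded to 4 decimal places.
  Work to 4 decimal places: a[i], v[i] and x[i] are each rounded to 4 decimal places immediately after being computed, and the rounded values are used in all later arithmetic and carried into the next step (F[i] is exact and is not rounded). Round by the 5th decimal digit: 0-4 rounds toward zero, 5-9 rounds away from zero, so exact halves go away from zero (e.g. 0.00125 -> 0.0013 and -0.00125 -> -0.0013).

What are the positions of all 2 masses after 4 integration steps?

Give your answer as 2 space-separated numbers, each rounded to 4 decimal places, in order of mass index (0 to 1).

Step 0: x=[2.0000 10.0000] v=[1.0000 0.0000]
Step 1: x=[2.3600 9.8400] v=[1.8000 -0.8000]
Step 2: x=[2.8592 9.5408] v=[2.4960 -1.4960]
Step 3: x=[3.4657 9.1343] v=[3.0323 -2.0323]
Step 4: x=[4.1389 8.6611] v=[3.3660 -2.3660]

Answer: 4.1389 8.6611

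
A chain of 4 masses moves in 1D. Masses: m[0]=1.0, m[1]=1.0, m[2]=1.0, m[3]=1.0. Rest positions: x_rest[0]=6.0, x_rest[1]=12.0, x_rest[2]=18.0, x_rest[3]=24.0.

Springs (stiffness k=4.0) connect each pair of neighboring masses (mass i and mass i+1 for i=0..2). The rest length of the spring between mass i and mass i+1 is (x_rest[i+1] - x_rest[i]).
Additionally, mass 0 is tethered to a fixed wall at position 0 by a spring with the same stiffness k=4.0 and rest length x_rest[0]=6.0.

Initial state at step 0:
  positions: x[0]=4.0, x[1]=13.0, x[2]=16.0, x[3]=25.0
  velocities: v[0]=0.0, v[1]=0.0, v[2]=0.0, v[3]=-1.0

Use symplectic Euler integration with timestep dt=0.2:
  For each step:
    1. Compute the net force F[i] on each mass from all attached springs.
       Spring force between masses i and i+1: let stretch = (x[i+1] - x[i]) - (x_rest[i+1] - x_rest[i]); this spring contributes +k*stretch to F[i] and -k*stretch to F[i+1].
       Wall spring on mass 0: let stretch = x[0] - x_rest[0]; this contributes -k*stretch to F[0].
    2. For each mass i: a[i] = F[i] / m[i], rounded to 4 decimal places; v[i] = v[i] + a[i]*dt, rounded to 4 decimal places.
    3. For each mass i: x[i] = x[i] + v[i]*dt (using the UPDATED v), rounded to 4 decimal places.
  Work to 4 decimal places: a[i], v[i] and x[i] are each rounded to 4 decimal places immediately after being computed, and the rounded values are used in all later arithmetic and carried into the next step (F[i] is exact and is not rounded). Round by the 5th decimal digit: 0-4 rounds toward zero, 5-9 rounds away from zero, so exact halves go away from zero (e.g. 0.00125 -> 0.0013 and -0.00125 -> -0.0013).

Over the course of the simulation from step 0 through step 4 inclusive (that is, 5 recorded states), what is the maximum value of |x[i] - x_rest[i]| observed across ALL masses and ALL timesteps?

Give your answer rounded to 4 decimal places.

Answer: 2.1611

Derivation:
Step 0: x=[4.0000 13.0000 16.0000 25.0000] v=[0.0000 0.0000 0.0000 -1.0000]
Step 1: x=[4.8000 12.0400 16.9600 24.3200] v=[4.0000 -4.8000 4.8000 -3.4000]
Step 2: x=[5.9904 10.7088 18.3104 23.4224] v=[5.9520 -6.6560 6.7520 -4.4880]
Step 3: x=[6.9773 9.8389 19.2625 22.6669] v=[4.9344 -4.3494 4.7603 -3.7776]
Step 4: x=[7.3057 10.0189 19.2515 22.3267] v=[1.6418 0.9002 -0.0551 -1.7011]
Max displacement = 2.1611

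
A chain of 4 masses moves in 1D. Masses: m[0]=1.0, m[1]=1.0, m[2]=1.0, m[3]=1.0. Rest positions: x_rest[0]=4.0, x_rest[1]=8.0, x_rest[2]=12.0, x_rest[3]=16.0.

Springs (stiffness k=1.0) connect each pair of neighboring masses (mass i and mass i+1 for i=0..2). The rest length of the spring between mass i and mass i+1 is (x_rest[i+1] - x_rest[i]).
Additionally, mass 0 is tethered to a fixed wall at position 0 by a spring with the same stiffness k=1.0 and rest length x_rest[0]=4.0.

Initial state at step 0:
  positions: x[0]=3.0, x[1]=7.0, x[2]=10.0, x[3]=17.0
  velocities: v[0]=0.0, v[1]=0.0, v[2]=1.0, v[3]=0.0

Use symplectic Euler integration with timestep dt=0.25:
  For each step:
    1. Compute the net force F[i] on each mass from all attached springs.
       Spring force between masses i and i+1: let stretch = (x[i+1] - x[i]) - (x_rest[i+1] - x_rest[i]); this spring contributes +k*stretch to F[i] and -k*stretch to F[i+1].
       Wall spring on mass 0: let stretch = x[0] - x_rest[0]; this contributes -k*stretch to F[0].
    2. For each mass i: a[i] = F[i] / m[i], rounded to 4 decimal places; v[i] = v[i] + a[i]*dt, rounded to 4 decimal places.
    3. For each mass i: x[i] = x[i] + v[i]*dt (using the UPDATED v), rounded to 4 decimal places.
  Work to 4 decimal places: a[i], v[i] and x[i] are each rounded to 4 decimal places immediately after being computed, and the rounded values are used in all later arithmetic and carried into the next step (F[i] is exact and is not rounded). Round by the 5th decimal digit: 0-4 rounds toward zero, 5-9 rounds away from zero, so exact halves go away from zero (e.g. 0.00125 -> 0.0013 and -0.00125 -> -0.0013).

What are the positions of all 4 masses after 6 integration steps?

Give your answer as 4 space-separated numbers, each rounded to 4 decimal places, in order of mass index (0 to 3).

Answer: 3.7658 7.4368 13.3622 15.0258

Derivation:
Step 0: x=[3.0000 7.0000 10.0000 17.0000] v=[0.0000 0.0000 1.0000 0.0000]
Step 1: x=[3.0625 6.9375 10.5000 16.8125] v=[0.2500 -0.2500 2.0000 -0.7500]
Step 2: x=[3.1758 6.8555 11.1719 16.4805] v=[0.4531 -0.3281 2.6875 -1.3281]
Step 3: x=[3.3206 6.8133 11.9058 16.0667] v=[0.5791 -0.1689 2.9356 -1.6553]
Step 4: x=[3.4761 6.8711 12.5815 15.6428] v=[0.6221 0.2311 2.7027 -1.6955]
Step 5: x=[3.6266 7.0736 13.0916 15.2776] v=[0.6018 0.8100 2.0404 -1.4608]
Step 6: x=[3.7658 7.4368 13.3622 15.0258] v=[0.5569 1.4528 1.0824 -1.0073]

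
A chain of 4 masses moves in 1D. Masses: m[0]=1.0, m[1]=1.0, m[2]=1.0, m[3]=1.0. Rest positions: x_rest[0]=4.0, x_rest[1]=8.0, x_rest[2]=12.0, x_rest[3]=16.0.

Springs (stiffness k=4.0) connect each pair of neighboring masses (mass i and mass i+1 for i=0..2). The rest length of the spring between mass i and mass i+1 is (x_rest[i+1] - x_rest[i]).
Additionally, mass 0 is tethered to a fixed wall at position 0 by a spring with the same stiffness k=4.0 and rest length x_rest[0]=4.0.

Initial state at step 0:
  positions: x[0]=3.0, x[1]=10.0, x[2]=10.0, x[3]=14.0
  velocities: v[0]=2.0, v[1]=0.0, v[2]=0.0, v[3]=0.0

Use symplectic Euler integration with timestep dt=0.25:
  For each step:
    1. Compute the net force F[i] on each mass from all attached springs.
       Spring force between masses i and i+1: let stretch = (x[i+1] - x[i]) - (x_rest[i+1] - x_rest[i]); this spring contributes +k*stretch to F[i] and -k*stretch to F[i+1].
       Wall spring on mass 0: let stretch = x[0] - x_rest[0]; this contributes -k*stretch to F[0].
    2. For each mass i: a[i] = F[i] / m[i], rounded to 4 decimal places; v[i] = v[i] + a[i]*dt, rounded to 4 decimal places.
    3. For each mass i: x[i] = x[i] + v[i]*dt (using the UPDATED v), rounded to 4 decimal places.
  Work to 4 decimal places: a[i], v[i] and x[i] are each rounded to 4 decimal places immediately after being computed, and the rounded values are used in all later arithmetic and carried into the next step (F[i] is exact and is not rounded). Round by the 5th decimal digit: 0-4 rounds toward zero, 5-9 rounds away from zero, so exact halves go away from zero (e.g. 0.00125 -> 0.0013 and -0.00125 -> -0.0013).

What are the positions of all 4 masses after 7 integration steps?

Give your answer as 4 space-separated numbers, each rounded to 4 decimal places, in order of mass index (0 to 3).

Step 0: x=[3.0000 10.0000 10.0000 14.0000] v=[2.0000 0.0000 0.0000 0.0000]
Step 1: x=[4.5000 8.2500 11.0000 14.0000] v=[6.0000 -7.0000 4.0000 0.0000]
Step 2: x=[5.8125 6.2500 12.0625 14.2500] v=[5.2500 -8.0000 4.2500 1.0000]
Step 3: x=[5.7813 5.5938 12.2188 14.9531] v=[-0.1250 -2.6250 0.6250 2.8125]
Step 4: x=[4.2579 6.6407 11.4024 15.9727] v=[-6.0938 4.1875 -3.2657 4.0782]
Step 5: x=[2.2657 8.2823 10.5381 16.8497] v=[-7.9689 6.5664 -3.4571 3.5079]
Step 6: x=[1.2112 8.9837 10.6878 17.1488] v=[-4.2180 2.8056 0.5987 1.1963]
Step 7: x=[1.7970 8.1680 12.0267 16.8326] v=[2.3433 -3.2628 5.3556 -1.2647]

Answer: 1.7970 8.1680 12.0267 16.8326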